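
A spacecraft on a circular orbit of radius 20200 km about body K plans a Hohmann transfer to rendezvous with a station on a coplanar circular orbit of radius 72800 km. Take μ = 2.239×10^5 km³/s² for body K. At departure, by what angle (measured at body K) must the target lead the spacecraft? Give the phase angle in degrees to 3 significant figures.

Semi-major axis of the transfer orbit: a_t = (20200 + 72800)/2 = 46500 km.
The half-period of the transfer ellipse is t = π√(a_t³/μ) = 66570 s.
Target angular speed ω₂ = √(μ/r₂³) = 2.409×10^-5 rad/s.
Angle swept by the target during transfer: ω₂·t = 1.6037 rad = 91.89°.
Arrival is 180° from departure on the ellipse, so φ = 180° − 91.89° = 88.1°.

φ = 88.1°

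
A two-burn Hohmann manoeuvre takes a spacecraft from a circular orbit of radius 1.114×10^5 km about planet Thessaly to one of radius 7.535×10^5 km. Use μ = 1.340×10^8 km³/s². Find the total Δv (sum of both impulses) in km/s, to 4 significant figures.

Δv = 17.67 km/s

The Hohmann ellipse has a_t = (r₁ + r₂)/2 = 4.3245×10^5 km.
Circular speed at r₁: v₁ = √(μ/r₁) = √(1.340×10^8/1.114×10^5) = 34.68 km/s.
Transfer-orbit speed at r₁ (v² = μ(2/r − 1/a)): v_p = √[μ(2/r₁ − 1/a_t)] = 45.78 km/s.
First burn Δv₁ = |v_p − v₁| = 11.10 km/s.
Circular speed at r₂: v₂ = √(μ/r₂) = 13.3355 km/s.
Transfer-orbit speed at r₂: v_a = √[μ(2/r₂ − 1/a_t)] = 6.76839 km/s.
Second burn Δv₂ = |v₂ − v_a| = 6.567 km/s.
Total Δv = Δv₁ + Δv₂ = 17.67 km/s.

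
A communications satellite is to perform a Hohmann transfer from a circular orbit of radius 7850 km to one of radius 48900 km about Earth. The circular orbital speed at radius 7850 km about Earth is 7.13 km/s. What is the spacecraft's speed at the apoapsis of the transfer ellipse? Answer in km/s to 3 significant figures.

v = 1.50 km/s

From the circular-orbit relation v² = μ/r at r = 7850 km: μ = v²r = (7.13)² × 7850 = 3.99070×10^5 km³/s².
The Hohmann ellipse has a_t = (r₁ + r₂)/2 = 28375 km.
The apoapsis of the transfer ellipse is at r = 48900 km.
Applying v² = μ(2/r − 1/a_t): v = 1.503 km/s.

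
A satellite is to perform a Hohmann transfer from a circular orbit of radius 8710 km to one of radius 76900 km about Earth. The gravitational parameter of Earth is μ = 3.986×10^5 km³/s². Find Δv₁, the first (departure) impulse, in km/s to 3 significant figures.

Δv₁ = 2.30 km/s

The Hohmann ellipse has a_t = (r₁ + r₂)/2 = 42805 km.
On the circular orbit at r = 8710 km, v_c = √(μ/r) = 6.765 km/s.
Vis-viva on the transfer ellipse at r = 8710 km gives v_t = √[μ(2/r − 1/a_t)] = 9.067 km/s.
Δv₁ = |v_t − v_c| = |9.067 − 6.765| = 2.302 km/s.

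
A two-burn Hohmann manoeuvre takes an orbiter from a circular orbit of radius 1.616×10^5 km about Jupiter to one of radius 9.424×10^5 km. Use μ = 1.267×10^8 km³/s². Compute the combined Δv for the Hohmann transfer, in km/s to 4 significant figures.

Transfer-ellipse semi-major axis a_t = (r₁ + r₂)/2 = (1.616×10^5 + 9.424×10^5)/2 = 5.520×10^5 km.
At r₁ the circular-orbit speed is v₁ = √(μ/r₁) = 28.001 km/s.
On the transfer ellipse at r₁, v² = μ(2/r − 1/a) gives v_p = √[μ(2/r₁ − 1/a_t)] = 36.586 km/s.
First burn Δv₁ = |v_p − v₁| = 8.585 km/s.
At r₂, v₂ = √(μ/r₂) = 11.595 km/s.
Transfer-orbit speed at r₂: v_a = √[μ(2/r₂ − 1/a_t)] = 6.2737 km/s.
Second burn Δv₂ = |v₂ − v_a| = 5.321 km/s.
Total Δv = Δv₁ + Δv₂ = 13.91 km/s.

Δv = 13.91 km/s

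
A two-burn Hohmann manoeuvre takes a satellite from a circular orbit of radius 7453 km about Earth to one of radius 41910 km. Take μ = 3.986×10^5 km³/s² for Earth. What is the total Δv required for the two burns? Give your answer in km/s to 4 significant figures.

The Hohmann ellipse has a_t = (r₁ + r₂)/2 = 24681.5 km.
At r₁ the circular-orbit speed is v₁ = √(μ/r₁) = 7.313 km/s.
Transfer-orbit speed at r₁ (vis-viva): v_p = √[μ(2/r₁ − 1/a_t)] = 9.530 km/s.
First burn Δv₁ = |v_p − v₁| = 2.217 km/s.
At r₂, v₂ = √(μ/r₂) = 3.084 km/s.
Transfer-orbit speed at r₂: v_a = √[μ(2/r₂ − 1/a_t)] = 1.695 km/s.
Second burn Δv₂ = |v₂ − v_a| = 1.389 km/s.
Total Δv = Δv₁ + Δv₂ = 3.606 km/s.

Δv = 3.606 km/s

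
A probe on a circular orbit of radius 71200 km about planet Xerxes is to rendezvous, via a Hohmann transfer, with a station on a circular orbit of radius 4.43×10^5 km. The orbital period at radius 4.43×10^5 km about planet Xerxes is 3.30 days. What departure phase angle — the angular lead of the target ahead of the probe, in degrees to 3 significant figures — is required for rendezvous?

φ = 100°

From Kepler's third law T² = 4π²r³/μ at r = 4.43×10^5 km, T = 3.30 days = 3.30 × 86400 s = 2.8512×10^5 s: μ = 4π²r³/T² = 4.22197×10^7 km³/s².
Transfer-ellipse semi-major axis a_t = (r₁ + r₂)/2 = (71200 + 4.430×10^5)/2 = 2.571×10^5 km.
The half-period of the transfer ellipse is t = π√(a_t³/μ) = 63030 s.
The target's mean motion on its circular orbit is ω₂ = √(μ/r₂³) = 2.204×10^-5 rad/s.
Angle swept by the target during transfer: ω₂·t = 1.389 rad = 79.58°.
Arrival is 180° from departure on the ellipse, so φ = 180° − 79.58° = 100°.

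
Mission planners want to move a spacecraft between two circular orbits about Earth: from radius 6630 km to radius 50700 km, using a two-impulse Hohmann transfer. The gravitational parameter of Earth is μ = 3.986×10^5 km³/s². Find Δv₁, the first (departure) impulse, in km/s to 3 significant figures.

Δv₁ = 2.56 km/s

Transfer-ellipse semi-major axis a_t = (r₁ + r₂)/2 = (6630 + 50700)/2 = 28665 km.
Circular speed at r = 6630 km: v_c = √(μ/r) = 7.7538 km/s.
Transfer-orbit speed at the same r (vis-viva, a = a_t): v_t = √[μ(2/r − 1/a_t)] = 10.312 km/s.
Δv₁ = |v_t − v_c| = |10.312 − 7.7538| = 2.558 km/s.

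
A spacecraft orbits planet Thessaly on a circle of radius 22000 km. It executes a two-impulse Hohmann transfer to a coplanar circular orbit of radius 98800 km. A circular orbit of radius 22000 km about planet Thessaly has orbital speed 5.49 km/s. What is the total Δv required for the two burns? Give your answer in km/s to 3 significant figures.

Δv = 2.56 km/s

From the circular-orbit relation v² = μ/r at r = 22000 km: μ = v²r = (5.49)² × 22000 = 6.63082×10^5 km³/s².
The Hohmann ellipse has a_t = (r₁ + r₂)/2 = 60400 km.
Circular speed at r₁: v₁ = √(μ/r₁) = √(6.63082×10^5/22000) = 5.490 km/s.
Transfer-orbit speed at r₁ (vis-viva): v_p = √[μ(2/r₁ − 1/a_t)] = 7.022 km/s.
First burn Δv₁ = |v_p − v₁| = 1.532 km/s.
At r₂, v₂ = √(μ/r₂) = 2.591 km/s.
Transfer-orbit speed at r₂: v_a = √[μ(2/r₂ − 1/a_t)] = 1.564 km/s.
Second burn Δv₂ = |v₂ − v_a| = 1.027 km/s.
Δv = Δv₁ + Δv₂ = 1.532 + 1.027 = 2.559 km/s.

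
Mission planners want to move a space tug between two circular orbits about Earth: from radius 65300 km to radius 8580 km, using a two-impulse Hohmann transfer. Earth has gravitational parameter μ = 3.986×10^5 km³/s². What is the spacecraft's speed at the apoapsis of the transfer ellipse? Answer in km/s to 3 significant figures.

v = 1.19 km/s

Semi-major axis of the transfer orbit: a_t = (65300 + 8580)/2 = 36940 km.
The apoapsis of the transfer ellipse is at r = 65300 km.
From the vis-viva equation, v = √[μ(2/r − 1/a_t)] = 1.191 km/s.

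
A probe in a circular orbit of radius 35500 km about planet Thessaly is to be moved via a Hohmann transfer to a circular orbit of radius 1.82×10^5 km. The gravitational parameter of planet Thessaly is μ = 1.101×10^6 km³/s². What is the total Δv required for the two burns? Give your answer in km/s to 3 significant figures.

Δv = 2.69 km/s

Semi-major axis of the transfer orbit: a_t = (35500 + 1.820×10^5)/2 = 1.0875×10^5 km.
At r₁ the circular-orbit speed is v₁ = √(μ/r₁) = 5.5690 km/s.
Transfer-orbit speed at r₁ (vis-viva equation): v_p = √[μ(2/r₁ − 1/a_t)] = 7.2044 km/s.
First burn Δv₁ = |v_p − v₁| = 1.6354 km/s.
At r₂, v₂ = √(μ/r₂) = 2.4596 km/s.
Transfer-orbit speed at r₂: v_a = √[μ(2/r₂ − 1/a_t)] = 1.4053 km/s.
Second burn Δv₂ = |v₂ − v_a| = 1.0543 km/s.
Δv = Δv₁ + Δv₂ = 1.6354 + 1.0543 = 2.690 km/s.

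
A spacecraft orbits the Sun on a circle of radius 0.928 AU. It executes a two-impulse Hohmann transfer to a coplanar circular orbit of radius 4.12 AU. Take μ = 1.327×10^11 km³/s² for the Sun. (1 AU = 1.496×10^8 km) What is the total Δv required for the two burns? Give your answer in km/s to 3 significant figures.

Δv = 14.4 km/s

In km: r₁ = 0.928 × 1.496×10^8 = 1.388288×10^8 km; r₂ = 4.12 × 1.496×10^8 = 6.16352×10^8 km.
The Hohmann ellipse has a_t = (r₁ + r₂)/2 = 3.775904×10^8 km.
At r₁ the circular-orbit speed is v₁ = √(μ/r₁) = 30.917 km/s.
On the transfer ellipse at r₁, vis-viva equation gives v_p = √[μ(2/r₁ − 1/a_t)] = 39.500 km/s.
First burn Δv₁ = |v_p − v₁| = 8.583 km/s.
At r₂, v₂ = √(μ/r₂) = 14.673 km/s.
Transfer-orbit speed at r₂: v_a = √[μ(2/r₂ − 1/a_t)] = 8.8971 km/s.
Second burn Δv₂ = |v₂ − v_a| = 5.776 km/s.
Δv = Δv₁ + Δv₂ = 8.583 + 5.776 = 14.36 km/s.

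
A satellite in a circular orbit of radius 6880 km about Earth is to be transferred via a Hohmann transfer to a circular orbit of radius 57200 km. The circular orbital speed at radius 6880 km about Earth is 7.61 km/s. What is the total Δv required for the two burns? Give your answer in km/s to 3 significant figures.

Δv = 3.97 km/s

From the circular-orbit relation v² = μ/r at r = 6880 km: μ = v²r = (7.61)² × 6880 = 3.98435×10^5 km³/s².
The Hohmann ellipse has a_t = (r₁ + r₂)/2 = 32040 km.
Circular speed at r₁: v₁ = √(μ/r₁) = √(3.98435×10^5/6880) = 7.6100 km/s.
On the transfer ellipse at r₁, vis-viva gives v_p = √[μ(2/r₁ − 1/a_t)] = 10.168 km/s.
First burn Δv₁ = |v_p − v₁| = 2.558 km/s.
At r₂, v₂ = √(μ/r₂) = 2.639 km/s.
Transfer-orbit speed at r₂: v_a = √[μ(2/r₂ − 1/a_t)] = 1.223 km/s.
Second burn Δv₂ = |v₂ − v_a| = 1.416 km/s.
Δv = Δv₁ + Δv₂ = 2.558 + 1.416 = 3.974 km/s.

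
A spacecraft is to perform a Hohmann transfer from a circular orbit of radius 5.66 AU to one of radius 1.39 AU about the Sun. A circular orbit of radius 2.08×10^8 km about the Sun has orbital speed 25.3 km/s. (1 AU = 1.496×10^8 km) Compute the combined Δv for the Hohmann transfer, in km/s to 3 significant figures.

From the circular-orbit relation v² = μ/r at r = 2.08×10^8 km: μ = v²r = (25.3)² × 2.08×10^8 = 1.33139×10^11 km³/s².
In km: r₁ = 5.66 × 1.496×10^8 = 8.46736×10^8 km; r₂ = 1.39 × 1.496×10^8 = 2.07944×10^8 km.
Semi-major axis of the transfer orbit: a_t = (8.46736×10^8 + 2.07944×10^8)/2 = 5.2734×10^8 km.
At r₁ the circular-orbit speed is v₁ = √(μ/r₁) = 12.5394 km/s.
On the transfer ellipse at r₁, vis-viva gives v_a = √[μ(2/r₁ − 1/a_t)] = 7.87419 km/s.
First burn Δv₁ = |v_a − v₁| = 4.6652 km/s.
At r₂, v₂ = √(μ/r₂) = 25.3034 km/s.
Transfer-orbit speed at r₂: v_p = √[μ(2/r₂ − 1/a_t)] = 32.0633 km/s.
Second burn Δv₂ = |v₂ − v_p| = 6.7599 km/s.
Total Δv = Δv₁ + Δv₂ = 11.43 km/s.

Δv = 11.4 km/s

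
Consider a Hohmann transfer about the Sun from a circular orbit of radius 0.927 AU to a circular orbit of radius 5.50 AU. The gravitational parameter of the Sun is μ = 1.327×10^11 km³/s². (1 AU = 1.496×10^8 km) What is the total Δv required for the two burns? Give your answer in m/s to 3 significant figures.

Δv = 15400 m/s

In km: r₁ = 0.927 × 1.496×10^8 = 1.386792×10^8 km; r₂ = 5.50 × 1.496×10^8 = 8.228×10^8 km.
The Hohmann ellipse has a_t = (r₁ + r₂)/2 = 4.807396×10^8 km.
At r₁ the circular-orbit speed is v₁ = √(μ/r₁) = 30.934 km/s.
Transfer-orbit speed at r₁ (vis-viva): v_p = √[μ(2/r₁ − 1/a_t)] = 40.469 km/s.
First burn Δv₁ = |v_p − v₁| = 9.535 km/s.
At r₂, v₂ = √(μ/r₂) = 12.70 km/s.
Transfer-orbit speed at r₂: v_a = √[μ(2/r₂ − 1/a_t)] = 6.821 km/s.
Second burn Δv₂ = |v₂ − v_a| = 5.879 km/s.
Total Δv = Δv₁ + Δv₂ = 15.41 km/s.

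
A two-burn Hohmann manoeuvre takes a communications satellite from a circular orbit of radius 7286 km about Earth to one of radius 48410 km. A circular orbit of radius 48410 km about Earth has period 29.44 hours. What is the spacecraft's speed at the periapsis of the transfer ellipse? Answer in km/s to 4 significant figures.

From Kepler's third law T² = 4π²r³/μ at r = 48410 km, T = 29.44 hours = 29.44 × 3600 s = 1.05984×10^5 s: μ = 4π²r³/T² = 3.98735×10^5 km³/s².
Transfer-ellipse semi-major axis a_t = (r₁ + r₂)/2 = (7286 + 48410)/2 = 27848 km.
At periapsis, r = 7286 km.
Vis-viva: v = √[μ(2/r − 1/a_t)] = √[3.98735×10^5 × (2/7286 − 1/27848)] = 9.754 km/s.

v = 9.754 km/s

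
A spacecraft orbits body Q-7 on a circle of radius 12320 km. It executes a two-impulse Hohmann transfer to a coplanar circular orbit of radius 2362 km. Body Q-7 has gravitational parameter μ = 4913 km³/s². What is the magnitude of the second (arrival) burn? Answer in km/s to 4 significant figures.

Semi-major axis of the transfer orbit: a_t = (12320 + 2362)/2 = 7341 km.
On the circular orbit at r = 2362 km, v_c = √(μ/r) = 1.44223 km/s.
Vis-viva on the transfer ellipse at r = 2362 km gives v_t = √[μ(2/r − 1/a_t)] = 1.86836 km/s.
Δv₂ = |v_t − v_c| = |1.86836 − 1.44223| = 0.4261 km/s.

Δv₂ = 0.4261 km/s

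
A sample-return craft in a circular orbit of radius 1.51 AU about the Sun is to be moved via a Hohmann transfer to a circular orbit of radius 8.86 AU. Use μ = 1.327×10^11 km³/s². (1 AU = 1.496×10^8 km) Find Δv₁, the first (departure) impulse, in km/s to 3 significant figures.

In km: r₁ = 1.51 × 1.496×10^8 = 2.25896×10^8 km; r₂ = 8.86 × 1.496×10^8 = 1.325456×10^9 km.
Transfer-ellipse semi-major axis a_t = (r₁ + r₂)/2 = (2.25896×10^8 + 1.325456×10^9)/2 = 7.75676×10^8 km.
Circular speed at r = 2.25896×10^8 km: v_c = √(μ/r) = 24.237 km/s.
Transfer-orbit speed at the same r (vis-viva, a = a_t): v_t = √[μ(2/r − 1/a_t)] = 31.683 km/s.
Δv₁ = |v_t − v_c| = |31.683 − 24.237| = 7.446 km/s.

Δv₁ = 7.45 km/s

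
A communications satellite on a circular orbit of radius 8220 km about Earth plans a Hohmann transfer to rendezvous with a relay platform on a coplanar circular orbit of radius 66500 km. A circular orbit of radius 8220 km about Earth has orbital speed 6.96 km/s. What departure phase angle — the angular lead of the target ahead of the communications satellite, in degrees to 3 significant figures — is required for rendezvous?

φ = 104°

From the circular-orbit relation v² = μ/r at r = 8220 km: μ = v²r = (6.96)² × 8220 = 3.98190×10^5 km³/s².
The Hohmann ellipse has a_t = (r₁ + r₂)/2 = 37360 km.
Transfer time t = π√(a_t³/μ) = 35950 s.
The target's mean motion on its circular orbit is ω₂ = √(μ/r₂³) = 3.680×10^-5 rad/s.
Angle swept by the target during transfer: ω₂·t = 1.323 rad = 75.80°.
The communications satellite traverses 180° on the transfer ellipse, so the target must lead by 180° − 75.80° = 104°.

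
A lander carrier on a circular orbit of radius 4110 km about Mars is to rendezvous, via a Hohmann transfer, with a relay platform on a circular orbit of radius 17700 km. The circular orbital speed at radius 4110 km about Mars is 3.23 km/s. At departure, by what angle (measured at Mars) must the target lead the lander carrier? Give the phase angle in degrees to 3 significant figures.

From the circular-orbit relation v² = μ/r at r = 4110 km: μ = v²r = (3.23)² × 4110 = 42879.2 km³/s².
Semi-major axis of the transfer orbit: a_t = (4110 + 17700)/2 = 10905 km.
Transfer time t = π√(a_t³/μ) = 17276.865 s.
The target's mean motion on its circular orbit is ω₂ = √(μ/r₂³) = 8.7935358×10^-5 rad/s.
Angle swept by the target during transfer: ω₂·t = 1.519247 rad = 87.046°.
Arrival is 180° from departure on the ellipse, so φ = 180° − 87.046° = 93.0°.

φ = 93.0°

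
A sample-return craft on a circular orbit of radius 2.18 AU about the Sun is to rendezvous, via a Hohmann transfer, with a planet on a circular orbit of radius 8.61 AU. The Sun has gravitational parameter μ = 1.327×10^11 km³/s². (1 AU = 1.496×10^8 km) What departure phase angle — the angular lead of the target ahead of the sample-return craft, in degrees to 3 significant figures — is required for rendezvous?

In km: r₁ = 2.18 × 1.496×10^8 = 3.26128×10^8 km; r₂ = 8.61 × 1.496×10^8 = 1.288056×10^9 km.
Semi-major axis of the transfer orbit: a_t = (3.26128×10^8 + 1.288056×10^9)/2 = 8.07092×10^8 km.
Transfer time t = π√(a_t³/μ) = 1.9774×10^8 s.
Target angular speed ω₂ = √(μ/r₂³) = 7.8801×10^-9 rad/s.
Angle swept by the target during transfer: ω₂·t = 1.5582 rad = 89.28°.
Arrival is 180° from departure on the ellipse, so φ = 180° − 89.28° = 90.7°.

φ = 90.7°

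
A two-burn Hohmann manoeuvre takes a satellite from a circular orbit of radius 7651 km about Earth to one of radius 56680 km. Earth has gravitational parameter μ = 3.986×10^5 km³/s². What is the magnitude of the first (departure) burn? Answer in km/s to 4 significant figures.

Semi-major axis of the transfer orbit: a_t = (7651 + 56680)/2 = 32165.5 km.
Circular speed at r = 7651 km: v_c = √(μ/r) = 7.21788 km/s.
Vis-viva on the transfer ellipse at r = 7651 km gives v_t = √[μ(2/r − 1/a_t)] = 9.58141 km/s.
Δv₁ = |v_t − v_c| = |9.58141 − 7.21788| = 2.364 km/s.

Δv₁ = 2.364 km/s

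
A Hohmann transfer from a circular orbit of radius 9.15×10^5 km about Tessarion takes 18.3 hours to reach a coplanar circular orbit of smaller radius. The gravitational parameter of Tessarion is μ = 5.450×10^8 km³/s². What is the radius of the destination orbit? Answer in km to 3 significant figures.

r₂ = 3.27×10^5 km

Transfer time t = 18.3 hours = 65880 s, and t = π√(a_t³/μ).
So a_t = (μ t²/π²)^(1/3) = (5.450×10^8 × (65880)² / π²)^(1/3) = 6.2116×10^5 km.
Since a_t = (r₁ + r₂)/2, r₂ = 2a_t − r₁ = 2×6.2116×10^5 − 9.150×10^5 = 3.2732×10^5 km.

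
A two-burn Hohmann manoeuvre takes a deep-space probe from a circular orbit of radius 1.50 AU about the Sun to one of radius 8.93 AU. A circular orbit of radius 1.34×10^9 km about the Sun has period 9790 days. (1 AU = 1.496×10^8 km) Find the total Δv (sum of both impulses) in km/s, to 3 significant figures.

From Kepler's third law T² = 4π²r³/μ at r = 1.34×10^9 km, T = 9790 days = 9790 × 86400 s = 8.45856×10^8 s: μ = 4π²r³/T² = 1.32764×10^11 km³/s².
In km: r₁ = 1.50 × 1.496×10^8 = 2.244×10^8 km; r₂ = 8.93 × 1.496×10^8 = 1.335928×10^9 km.
Semi-major axis of the transfer orbit: a_t = (2.244×10^8 + 1.335928×10^9)/2 = 7.80164×10^8 km.
At r₁ the circular-orbit speed is v₁ = √(μ/r₁) = 24.3237 km/s.
Transfer-orbit speed at r₁ (vis-viva equation): v_p = √[μ(2/r₁ − 1/a_t)] = 31.8294 km/s.
First burn Δv₁ = |v_p − v₁| = 7.506 km/s.
At r₂, v₂ = √(μ/r₂) = 9.9689 km/s.
Transfer-orbit speed at r₂: v_a = √[μ(2/r₂ − 1/a_t)] = 5.3465 km/s.
Second burn Δv₂ = |v₂ − v_a| = 4.622 km/s.
Δv = Δv₁ + Δv₂ = 7.506 + 4.622 = 12.13 km/s.

Δv = 12.1 km/s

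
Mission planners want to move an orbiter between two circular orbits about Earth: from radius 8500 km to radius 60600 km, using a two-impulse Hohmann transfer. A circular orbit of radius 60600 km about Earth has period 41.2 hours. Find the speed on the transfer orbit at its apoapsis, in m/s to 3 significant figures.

From Kepler's third law T² = 4π²r³/μ at r = 60600 km, T = 41.2 hours = 41.2 × 3600 s = 1.4832×10^5 s: μ = 4π²r³/T² = 3.99373×10^5 km³/s².
Transfer-ellipse semi-major axis a_t = (r₁ + r₂)/2 = (8500 + 60600)/2 = 34550 km.
At apoapsis, r = 60600 km.
From the vis-viva equation, v = √[μ(2/r − 1/a_t)] = 1.273 km/s.

v = 1270 m/s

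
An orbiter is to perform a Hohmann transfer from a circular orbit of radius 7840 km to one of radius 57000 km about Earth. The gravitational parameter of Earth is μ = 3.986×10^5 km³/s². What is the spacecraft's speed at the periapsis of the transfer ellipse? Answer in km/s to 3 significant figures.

v = 9.45 km/s

The Hohmann ellipse has a_t = (r₁ + r₂)/2 = 32420 km.
At periapsis, r = 7840 km.
Applying v² = μ(2/r − 1/a_t): v = 9.455 km/s.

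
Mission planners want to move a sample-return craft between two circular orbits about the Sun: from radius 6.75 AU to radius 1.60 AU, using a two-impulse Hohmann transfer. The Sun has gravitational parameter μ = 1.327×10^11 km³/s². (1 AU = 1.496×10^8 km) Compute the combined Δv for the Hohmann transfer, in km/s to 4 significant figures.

Δv = 10.76 km/s

In km: r₁ = 6.75 × 1.496×10^8 = 1.0098×10^9 km; r₂ = 1.60 × 1.496×10^8 = 2.3936×10^8 km.
The Hohmann ellipse has a_t = (r₁ + r₂)/2 = 6.2458×10^8 km.
At r₁ the circular-orbit speed is v₁ = √(μ/r₁) = 11.464 km/s.
On the transfer ellipse at r₁, v² = μ(2/r − 1/a) gives v_a = √[μ(2/r₁ − 1/a_t)] = 7.0966 km/s.
First burn Δv₁ = |v_a − v₁| = 4.367 km/s.
At r₂, v₂ = √(μ/r₂) = 23.546 km/s.
Transfer-orbit speed at r₂: v_p = √[μ(2/r₂ − 1/a_t)] = 29.939 km/s.
Second burn Δv₂ = |v₂ − v_p| = 6.393 km/s.
Δv = Δv₁ + Δv₂ = 4.367 + 6.393 = 10.76 km/s.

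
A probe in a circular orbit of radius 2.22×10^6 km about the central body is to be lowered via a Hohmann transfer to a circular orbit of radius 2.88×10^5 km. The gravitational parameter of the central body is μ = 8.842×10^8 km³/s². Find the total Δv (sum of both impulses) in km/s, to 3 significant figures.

Δv = 28.7 km/s

Semi-major axis of the transfer orbit: a_t = (2.220×10^6 + 2.880×10^5)/2 = 1.254×10^6 km.
At r₁ the circular-orbit speed is v₁ = √(μ/r₁) = 19.957 km/s.
Transfer-orbit speed at r₁ (vis-viva): v_a = √[μ(2/r₁ − 1/a_t)] = 9.5641 km/s.
First burn Δv₁ = |v_a − v₁| = 10.393 km/s.
At r₂, v₂ = √(μ/r₂) = 55.409 km/s.
Transfer-orbit speed at r₂: v_p = √[μ(2/r₂ − 1/a_t)] = 73.724 km/s.
Second burn Δv₂ = |v₂ − v_p| = 18.315 km/s.
Δv = Δv₁ + Δv₂ = 10.393 + 18.315 = 28.71 km/s.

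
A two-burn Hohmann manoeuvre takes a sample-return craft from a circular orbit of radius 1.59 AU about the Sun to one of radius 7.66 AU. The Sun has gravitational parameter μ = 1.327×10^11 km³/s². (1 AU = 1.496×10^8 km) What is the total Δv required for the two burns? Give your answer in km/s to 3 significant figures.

In km: r₁ = 1.59 × 1.496×10^8 = 2.37864×10^8 km; r₂ = 7.66 × 1.496×10^8 = 1.145936×10^9 km.
The Hohmann ellipse has a_t = (r₁ + r₂)/2 = 6.919×10^8 km.
Circular speed at r₁: v₁ = √(μ/r₁) = √(1.327×10^11/2.37864×10^8) = 23.620 km/s.
Transfer-orbit speed at r₁ (vis-viva equation): v_p = √[μ(2/r₁ − 1/a_t)] = 30.397 km/s.
First burn Δv₁ = |v_p − v₁| = 6.777 km/s.
Circular speed at r₂: v₂ = √(μ/r₂) = 10.7611 km/s.
Transfer-orbit speed at r₂: v_a = √[μ(2/r₂ − 1/a_t)] = 6.30954 km/s.
Second burn Δv₂ = |v₂ − v_a| = 4.452 km/s.
Δv = Δv₁ + Δv₂ = 6.777 + 4.452 = 11.23 km/s.

Δv = 11.2 km/s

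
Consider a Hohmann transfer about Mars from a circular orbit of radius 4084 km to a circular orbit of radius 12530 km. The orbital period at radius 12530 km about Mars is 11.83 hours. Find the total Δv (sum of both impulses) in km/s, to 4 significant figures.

Δv = 1.291 km/s

From Kepler's third law T² = 4π²r³/μ at r = 12530 km, T = 11.83 hours = 11.83 × 3600 s = 42588 s: μ = 4π²r³/T² = 42819.2 km³/s².
The Hohmann ellipse has a_t = (r₁ + r₂)/2 = 8307 km.
At r₁ the circular-orbit speed is v₁ = √(μ/r₁) = 3.2380 km/s.
On the transfer ellipse at r₁, v² = μ(2/r − 1/a) gives v_p = √[μ(2/r₁ − 1/a_t)] = 3.9768 km/s.
First burn Δv₁ = |v_p − v₁| = 0.7388 km/s.
At r₂, v₂ = √(μ/r₂) = 1.8486 km/s.
Transfer-orbit speed at r₂: v_a = √[μ(2/r₂ − 1/a_t)] = 1.2962 km/s.
Second burn Δv₂ = |v₂ − v_a| = 0.5524 km/s.
Δv = Δv₁ + Δv₂ = 0.7388 + 0.5524 = 1.291 km/s.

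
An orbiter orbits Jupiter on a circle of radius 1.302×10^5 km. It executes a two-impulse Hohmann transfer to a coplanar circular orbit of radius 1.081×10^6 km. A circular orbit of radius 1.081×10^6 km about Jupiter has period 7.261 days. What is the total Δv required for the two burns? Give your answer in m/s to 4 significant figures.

From Kepler's third law T² = 4π²r³/μ at r = 1.081×10^6 km, T = 7.261 days = 7.261 × 86400 s = 6.273504×10^5 s: μ = 4π²r³/T² = 1.26712×10^8 km³/s².
The Hohmann ellipse has a_t = (r₁ + r₂)/2 = 6.056×10^5 km.
At r₁ the circular-orbit speed is v₁ = √(μ/r₁) = 31.20 km/s.
Transfer-orbit speed at r₁ (vis-viva equation): v_p = √[μ(2/r₁ − 1/a_t)] = 41.68 km/s.
First burn Δv₁ = |v_p − v₁| = 10.48 km/s.
Circular speed at r₂: v₂ = √(μ/r₂) = 10.827 km/s.
Transfer-orbit speed at r₂: v_a = √[μ(2/r₂ − 1/a_t)] = 5.0200 km/s.
Second burn Δv₂ = |v₂ − v_a| = 5.807 km/s.
Total Δv = Δv₁ + Δv₂ = 16.29 km/s.

Δv = 16290 m/s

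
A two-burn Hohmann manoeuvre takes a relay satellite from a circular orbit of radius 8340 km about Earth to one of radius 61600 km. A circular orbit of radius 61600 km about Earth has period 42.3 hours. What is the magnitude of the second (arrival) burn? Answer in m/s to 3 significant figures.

Δv₂ = 1300 m/s

From Kepler's third law T² = 4π²r³/μ at r = 61600 km, T = 42.3 hours = 42.3 × 3600 s = 1.5228×10^5 s: μ = 4π²r³/T² = 3.97939×10^5 km³/s².
Semi-major axis of the transfer orbit: a_t = (8340 + 61600)/2 = 34970 km.
Circular speed at r = 61600 km: v_c = √(μ/r) = 2.54166 km/s.
Vis-viva on the transfer ellipse at r = 61600 km gives v_t = √[μ(2/r − 1/a_t)] = 1.24123 km/s.
Δv₂ = |v_t − v_c| = |1.24123 − 2.54166| = 1.300 km/s.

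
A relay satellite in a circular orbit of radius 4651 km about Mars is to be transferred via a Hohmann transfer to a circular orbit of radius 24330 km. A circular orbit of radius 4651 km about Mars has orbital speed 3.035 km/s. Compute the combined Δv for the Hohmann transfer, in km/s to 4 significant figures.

From the circular-orbit relation v² = μ/r at r = 4651 km: μ = v²r = (3.035)² × 4651 = 42841.4 km³/s².
Semi-major axis of the transfer orbit: a_t = (4651 + 24330)/2 = 14490.5 km.
Circular speed at r₁: v₁ = √(μ/r₁) = √(42841.4/4651) = 3.0350 km/s.
On the transfer ellipse at r₁, vis-viva equation gives v_p = √[μ(2/r₁ − 1/a_t)] = 3.9327 km/s.
First burn Δv₁ = |v_p − v₁| = 0.8977 km/s.
At r₂, v₂ = √(μ/r₂) = 1.327 km/s.
Transfer-orbit speed at r₂: v_a = √[μ(2/r₂ − 1/a_t)] = 0.7518 km/s.
Second burn Δv₂ = |v₂ − v_a| = 0.5752 km/s.
Total Δv = Δv₁ + Δv₂ = 1.473 km/s.

Δv = 1.473 km/s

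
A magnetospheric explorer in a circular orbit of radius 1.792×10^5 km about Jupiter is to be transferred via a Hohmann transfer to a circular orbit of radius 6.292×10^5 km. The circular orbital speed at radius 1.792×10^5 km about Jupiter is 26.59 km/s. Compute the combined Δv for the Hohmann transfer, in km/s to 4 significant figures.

From the circular-orbit relation v² = μ/r at r = 1.792×10^5 km: μ = v²r = (26.59)² × 1.792×10^5 = 1.26699×10^8 km³/s².
Transfer-ellipse semi-major axis a_t = (r₁ + r₂)/2 = (1.792×10^5 + 6.292×10^5)/2 = 4.042×10^5 km.
Circular speed at r₁: v₁ = √(μ/r₁) = √(1.26699×10^8/1.792×10^5) = 26.590 km/s.
On the transfer ellipse at r₁, v² = μ(2/r − 1/a) gives v_p = √[μ(2/r₁ − 1/a_t)] = 33.175 km/s.
First burn Δv₁ = |v_p − v₁| = 6.585 km/s.
Circular speed at r₂: v₂ = √(μ/r₂) = 14.1903 km/s.
Transfer-orbit speed at r₂: v_a = √[μ(2/r₂ − 1/a_t)] = 9.44852 km/s.
Second burn Δv₂ = |v₂ − v_a| = 4.742 km/s.
Total Δv = Δv₁ + Δv₂ = 11.33 km/s.

Δv = 11.33 km/s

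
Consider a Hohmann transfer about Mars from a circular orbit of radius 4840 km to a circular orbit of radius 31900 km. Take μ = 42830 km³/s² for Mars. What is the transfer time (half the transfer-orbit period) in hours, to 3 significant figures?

t = 10.5 hours

The Hohmann ellipse has a_t = (r₁ + r₂)/2 = 18370 km.
By Kepler's third law the transfer-orbit period is T = 2π√(a_t³/μ), so t = T/2 = 37800 s.
Converting: 37800 s ÷ 3600 s/hour = 10.5 hours.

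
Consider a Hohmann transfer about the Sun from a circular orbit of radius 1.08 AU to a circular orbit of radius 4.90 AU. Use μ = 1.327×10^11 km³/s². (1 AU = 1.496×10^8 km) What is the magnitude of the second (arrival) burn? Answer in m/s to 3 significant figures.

Δv₂ = 5370 m/s

In km: r₁ = 1.08 × 1.496×10^8 = 1.61568×10^8 km; r₂ = 4.90 × 1.496×10^8 = 7.3304×10^8 km.
Semi-major axis of the transfer orbit: a_t = (1.61568×10^8 + 7.3304×10^8)/2 = 4.47304×10^8 km.
On the circular orbit at r = 7.3304×10^8 km, v_c = √(μ/r) = 13.4546 km/s.
Transfer-orbit speed at the same r (vis-viva, a = a_t): v_t = √[μ(2/r − 1/a_t)] = 8.08626 km/s.
Δv₂ = |v_t − v_c| = |8.08626 − 13.4546| = 5.368 km/s.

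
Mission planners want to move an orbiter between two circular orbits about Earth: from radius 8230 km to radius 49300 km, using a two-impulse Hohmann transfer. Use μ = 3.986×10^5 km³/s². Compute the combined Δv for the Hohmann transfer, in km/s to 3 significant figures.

Transfer-ellipse semi-major axis a_t = (r₁ + r₂)/2 = (8230 + 49300)/2 = 28765 km.
Circular speed at r₁: v₁ = √(μ/r₁) = √(3.986×10^5/8230) = 6.9594 km/s.
On the transfer ellipse at r₁, v² = μ(2/r − 1/a) gives v_p = √[μ(2/r₁ − 1/a_t)] = 9.1109 km/s.
First burn Δv₁ = |v_p − v₁| = 2.1515 km/s.
At r₂, v₂ = √(μ/r₂) = 2.8434 km/s.
Transfer-orbit speed at r₂: v_a = √[μ(2/r₂ − 1/a_t)] = 1.5209 km/s.
Second burn Δv₂ = |v₂ − v_a| = 1.3225 km/s.
Total Δv = Δv₁ + Δv₂ = 3.474 km/s.

Δv = 3.47 km/s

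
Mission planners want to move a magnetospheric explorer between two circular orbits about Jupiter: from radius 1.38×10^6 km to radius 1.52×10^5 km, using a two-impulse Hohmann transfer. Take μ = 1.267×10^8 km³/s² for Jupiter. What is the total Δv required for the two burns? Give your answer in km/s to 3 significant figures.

Δv = 15.2 km/s

Transfer-ellipse semi-major axis a_t = (r₁ + r₂)/2 = (1.380×10^6 + 1.520×10^5)/2 = 7.660×10^5 km.
At r₁ the circular-orbit speed is v₁ = √(μ/r₁) = 9.582 km/s.
On the transfer ellipse at r₁, vis-viva gives v_a = √[μ(2/r₁ − 1/a_t)] = 4.268 km/s.
First burn Δv₁ = |v_a − v₁| = 5.314 km/s.
Circular speed at r₂: v₂ = √(μ/r₂) = 28.87 km/s.
Transfer-orbit speed at r₂: v_p = √[μ(2/r₂ − 1/a_t)] = 38.75 km/s.
Second burn Δv₂ = |v₂ − v_p| = 9.880 km/s.
Total Δv = Δv₁ + Δv₂ = 15.19 km/s.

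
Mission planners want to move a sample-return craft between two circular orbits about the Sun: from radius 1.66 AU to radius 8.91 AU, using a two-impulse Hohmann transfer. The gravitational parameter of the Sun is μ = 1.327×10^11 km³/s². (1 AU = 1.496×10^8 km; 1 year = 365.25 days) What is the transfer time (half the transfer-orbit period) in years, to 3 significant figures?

In km: r₁ = 1.66 × 1.496×10^8 = 2.48336×10^8 km; r₂ = 8.91 × 1.496×10^8 = 1.332936×10^9 km.
Semi-major axis of the transfer orbit: a_t = (2.48336×10^8 + 1.332936×10^9)/2 = 7.90636×10^8 km.
Transfer time t = π√(a_t³/μ) = π√((7.90636×10^8)³ / 1.327×10^11) = 1.9173×10^8 s.
Converting: 1.9173×10^8 s ÷ 3.15576×10^7 s/year (365.25 × 86400) = 6.08 years.

t = 6.08 years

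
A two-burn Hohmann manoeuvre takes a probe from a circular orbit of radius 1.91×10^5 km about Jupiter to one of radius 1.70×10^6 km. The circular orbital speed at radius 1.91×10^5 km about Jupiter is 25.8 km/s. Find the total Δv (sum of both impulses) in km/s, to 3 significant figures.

From the circular-orbit relation v² = μ/r at r = 1.91×10^5 km: μ = v²r = (25.8)² × 1.91×10^5 = 1.27137×10^8 km³/s².
Semi-major axis of the transfer orbit: a_t = (1.910×10^5 + 1.700×10^6)/2 = 9.455×10^5 km.
At r₁ the circular-orbit speed is v₁ = √(μ/r₁) = 25.800 km/s.
On the transfer ellipse at r₁, v² = μ(2/r − 1/a) gives v_p = √[μ(2/r₁ − 1/a_t)] = 34.595 km/s.
First burn Δv₁ = |v_p − v₁| = 8.795 km/s.
Circular speed at r₂: v₂ = √(μ/r₂) = 8.648 km/s.
Transfer-orbit speed at r₂: v_a = √[μ(2/r₂ − 1/a_t)] = 3.887 km/s.
Second burn Δv₂ = |v₂ − v_a| = 4.761 km/s.
Δv = Δv₁ + Δv₂ = 8.795 + 4.761 = 13.56 km/s.

Δv = 13.6 km/s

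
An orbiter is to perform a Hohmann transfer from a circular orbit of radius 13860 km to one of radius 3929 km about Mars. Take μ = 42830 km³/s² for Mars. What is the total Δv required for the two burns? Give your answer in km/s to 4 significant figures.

Δv = 1.409 km/s

Transfer-ellipse semi-major axis a_t = (r₁ + r₂)/2 = (13860 + 3929)/2 = 8894.5 km.
Circular speed at r₁: v₁ = √(μ/r₁) = √(42830/13860) = 1.75789 km/s.
Transfer-orbit speed at r₁ (vis-viva): v_a = √[μ(2/r₁ − 1/a_t)] = 1.16835 km/s.
First burn Δv₁ = |v_a − v₁| = 0.5895 km/s.
At r₂, v₂ = √(μ/r₂) = 3.3017 km/s.
Transfer-orbit speed at r₂: v_p = √[μ(2/r₂ − 1/a_t)] = 4.1215 km/s.
Second burn Δv₂ = |v₂ − v_p| = 0.8198 km/s.
Total Δv = Δv₁ + Δv₂ = 1.409 km/s.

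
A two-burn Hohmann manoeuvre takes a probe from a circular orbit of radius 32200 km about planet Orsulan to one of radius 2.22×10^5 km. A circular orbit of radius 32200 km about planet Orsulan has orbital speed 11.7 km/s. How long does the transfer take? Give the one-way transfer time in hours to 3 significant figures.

From the circular-orbit relation v² = μ/r at r = 32200 km: μ = v²r = (11.7)² × 32200 = 4.40786×10^6 km³/s².
Transfer-ellipse semi-major axis a_t = (r₁ + r₂)/2 = (32200 + 2.220×10^5)/2 = 1.271×10^5 km.
By Kepler's third law the transfer-orbit period is T = 2π√(a_t³/μ), so t = T/2 = 67800 s.
Converting: 67800 s ÷ 3600 s/hour = 18.8 hours.

t = 18.8 hours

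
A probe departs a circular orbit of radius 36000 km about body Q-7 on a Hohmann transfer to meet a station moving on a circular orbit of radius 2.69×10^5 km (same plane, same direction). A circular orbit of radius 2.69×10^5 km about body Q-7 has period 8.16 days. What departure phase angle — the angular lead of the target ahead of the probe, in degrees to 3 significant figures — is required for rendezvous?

From Kepler's third law T² = 4π²r³/μ at r = 2.69×10^5 km, T = 8.16 days = 8.16 × 86400 s = 7.05024×10^5 s: μ = 4π²r³/T² = 1.54600×10^6 km³/s².
The Hohmann ellipse has a_t = (r₁ + r₂)/2 = 1.525×10^5 km.
The half-period of the transfer ellipse is t = π√(a_t³/μ) = 1.505×10^5 s.
Target angular speed ω₂ = √(μ/r₂³) = 8.912×10^-6 rad/s.
Angle swept by the target during transfer: ω₂·t = 1.341 rad = 76.83°.
The probe traverses 180° on the transfer ellipse, so the target must lead by 180° − 76.83° = 103°.

φ = 103°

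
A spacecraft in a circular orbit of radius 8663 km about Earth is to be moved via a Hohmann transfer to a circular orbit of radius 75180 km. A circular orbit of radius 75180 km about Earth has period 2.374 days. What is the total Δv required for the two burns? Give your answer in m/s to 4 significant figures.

From Kepler's third law T² = 4π²r³/μ at r = 75180 km, T = 2.374 days = 2.374 × 86400 s = 2.051136×10^5 s: μ = 4π²r³/T² = 3.98729×10^5 km³/s².
Transfer-ellipse semi-major axis a_t = (r₁ + r₂)/2 = (8663 + 75180)/2 = 41921.5 km.
At r₁ the circular-orbit speed is v₁ = √(μ/r₁) = 6.784 km/s.
On the transfer ellipse at r₁, v² = μ(2/r − 1/a) gives v_p = √[μ(2/r₁ − 1/a_t)] = 9.085 km/s.
First burn Δv₁ = |v_p − v₁| = 2.301 km/s.
At r₂, v₂ = √(μ/r₂) = 2.303 km/s.
Transfer-orbit speed at r₂: v_a = √[μ(2/r₂ − 1/a_t)] = 1.047 km/s.
Second burn Δv₂ = |v₂ − v_a| = 1.256 km/s.
Total Δv = Δv₁ + Δv₂ = 3.557 km/s.

Δv = 3557 m/s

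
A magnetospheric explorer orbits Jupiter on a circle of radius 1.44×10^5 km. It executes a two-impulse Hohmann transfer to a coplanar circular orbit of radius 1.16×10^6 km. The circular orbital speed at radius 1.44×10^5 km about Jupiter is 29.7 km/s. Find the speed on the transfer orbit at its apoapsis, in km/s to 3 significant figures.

From the circular-orbit relation v² = μ/r at r = 1.44×10^5 km: μ = v²r = (29.7)² × 1.44×10^5 = 1.27021×10^8 km³/s².
Semi-major axis of the transfer orbit: a_t = (1.440×10^5 + 1.160×10^6)/2 = 6.520×10^5 km.
The apoapsis of the transfer ellipse is at r = 1.160×10^6 km.
From the vis-viva equation, v = √[μ(2/r − 1/a_t)] = 4.918 km/s.

v = 4.92 km/s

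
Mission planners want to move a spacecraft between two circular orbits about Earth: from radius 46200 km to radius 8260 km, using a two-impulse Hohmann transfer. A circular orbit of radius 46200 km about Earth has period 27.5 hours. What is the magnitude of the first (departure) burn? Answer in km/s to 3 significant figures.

Δv₁ = 1.32 km/s

From Kepler's third law T² = 4π²r³/μ at r = 46200 km, T = 27.5 hours = 27.5 × 3600 s = 99000 s: μ = 4π²r³/T² = 3.97206×10^5 km³/s².
The Hohmann ellipse has a_t = (r₁ + r₂)/2 = 27230 km.
Circular speed at r = 46200 km: v_c = √(μ/r) = 2.932 km/s.
Vis-viva on the transfer ellipse at r = 46200 km gives v_t = √[μ(2/r − 1/a_t)] = 1.615 km/s.
Δv₁ = |v_t − v_c| = |1.615 − 2.932| = 1.317 km/s.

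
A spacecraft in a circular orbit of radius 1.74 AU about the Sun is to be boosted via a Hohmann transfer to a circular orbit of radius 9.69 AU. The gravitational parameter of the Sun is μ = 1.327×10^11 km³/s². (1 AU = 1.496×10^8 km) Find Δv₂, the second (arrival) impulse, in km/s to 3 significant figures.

Δv₂ = 4.29 km/s

In km: r₁ = 1.74 × 1.496×10^8 = 2.60304×10^8 km; r₂ = 9.69 × 1.496×10^8 = 1.449624×10^9 km.
Semi-major axis of the transfer orbit: a_t = (2.60304×10^8 + 1.449624×10^9)/2 = 8.54964×10^8 km.
Circular speed at r = 1.449624×10^9 km: v_c = √(μ/r) = 9.5677 km/s.
Transfer-orbit speed at the same r (vis-viva, a = a_t): v_t = √[μ(2/r − 1/a_t)] = 5.2793 km/s.
Δv₂ = |v_t − v_c| = |5.2793 − 9.5677| = 4.288 km/s.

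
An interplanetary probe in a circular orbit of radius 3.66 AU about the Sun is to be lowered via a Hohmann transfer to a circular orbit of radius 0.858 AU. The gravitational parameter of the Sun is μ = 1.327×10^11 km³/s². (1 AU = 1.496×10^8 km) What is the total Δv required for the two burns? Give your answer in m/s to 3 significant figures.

In km: r₁ = 3.66 × 1.496×10^8 = 5.47536×10^8 km; r₂ = 0.858 × 1.496×10^8 = 1.283568×10^8 km.
Semi-major axis of the transfer orbit: a_t = (5.47536×10^8 + 1.283568×10^8)/2 = 3.379464×10^8 km.
Circular speed at r₁: v₁ = √(μ/r₁) = √(1.327×10^11/5.47536×10^8) = 15.568 km/s.
Transfer-orbit speed at r₁ (vis-viva equation): v_a = √[μ(2/r₁ − 1/a_t)] = 9.5943 km/s.
First burn Δv₁ = |v_a − v₁| = 5.974 km/s.
Circular speed at r₂: v₂ = √(μ/r₂) = 32.153 km/s.
Transfer-orbit speed at r₂: v_p = √[μ(2/r₂ − 1/a_t)] = 40.927 km/s.
Second burn Δv₂ = |v₂ − v_p| = 8.774 km/s.
Δv = Δv₁ + Δv₂ = 5.974 + 8.774 = 14.75 km/s.

Δv = 14700 m/s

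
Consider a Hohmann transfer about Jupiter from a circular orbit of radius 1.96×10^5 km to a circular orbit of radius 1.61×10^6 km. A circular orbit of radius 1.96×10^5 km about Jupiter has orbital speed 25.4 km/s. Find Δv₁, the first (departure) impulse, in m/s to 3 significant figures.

From the circular-orbit relation v² = μ/r at r = 1.96×10^5 km: μ = v²r = (25.4)² × 1.96×10^5 = 1.26451×10^8 km³/s².
Semi-major axis of the transfer orbit: a_t = (1.960×10^5 + 1.610×10^6)/2 = 9.030×10^5 km.
On the circular orbit at r = 1.960×10^5 km, v_c = √(μ/r) = 25.400 km/s.
Vis-viva on the transfer ellipse at r = 1.960×10^5 km gives v_t = √[μ(2/r − 1/a_t)] = 33.916 km/s.
Δv₁ = |v_t − v_c| = |33.916 − 25.400| = 8.516 km/s.

Δv₁ = 8520 m/s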